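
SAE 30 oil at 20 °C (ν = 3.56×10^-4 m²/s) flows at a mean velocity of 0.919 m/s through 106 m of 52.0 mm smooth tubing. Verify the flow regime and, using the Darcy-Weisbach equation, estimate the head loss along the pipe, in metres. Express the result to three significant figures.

Re = VD/ν = 0.919·0.05200/3.56×10^-4 = 134 → laminar (Re < 2300)
f = 64/Re = 0.4768
h_f = f(L/D)V²/(2g) = 0.4768·(106/0.05200)·0.919²/(2·9.81) = 41.84 m

h_f ≈ 41.8 m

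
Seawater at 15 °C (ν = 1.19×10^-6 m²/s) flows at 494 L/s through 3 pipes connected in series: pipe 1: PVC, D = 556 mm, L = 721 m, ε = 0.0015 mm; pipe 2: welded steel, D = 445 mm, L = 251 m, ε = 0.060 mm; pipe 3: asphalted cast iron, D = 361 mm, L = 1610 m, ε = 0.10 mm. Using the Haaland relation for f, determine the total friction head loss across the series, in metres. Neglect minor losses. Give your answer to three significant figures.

H ≈ 87.6 m

Pipe 1: V = 2.035 m/s, Re = 9.51×10^5, ε/D = 2.70×10^-6, f = 0.01173, h_1 = f(L/D)V²/2g = 3.209 m
Pipe 2: V = 3.176 m/s, Re = 1.19×10^6, ε/D = 1.35×10^-4, f = 0.01366, h_2 = f(L/D)V²/2g = 3.962 m
Pipe 3: V = 4.826 m/s, Re = 1.46×10^6, ε/D = 2.77×10^-4, f = 0.01519, h_3 = f(L/D)V²/2g = 80.42 m
Series → Q common, losses add: H = Σh = 87.59 m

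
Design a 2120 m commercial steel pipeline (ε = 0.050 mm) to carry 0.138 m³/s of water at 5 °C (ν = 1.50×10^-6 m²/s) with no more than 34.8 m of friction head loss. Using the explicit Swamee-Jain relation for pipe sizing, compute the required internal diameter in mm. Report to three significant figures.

D ≈ 276 mm

Swamee-Jain (Type III): D = 0.66·[ε^1.25·(LQ²/(gh_f))^4.75 + ν·Q^9.4·(L/(gh_f))^5.2]^0.04
LQ²/(gh_f) = 0.1183; L/(gh_f) = 6.210
Term 1 = ε^1.25·(…)^4.75 = 1.66×10^-10; Term 2 = ν·Q^9.4·(…)^5.2 = 1.64×10^-10
D = 0.66·(1.66×10^-10 + 1.64×10^-10)^0.04 = 0.2756 m = 276 mm
Check: V = 2.31 m/s, Re = 4.25×10^5, f = 0.01557, h_f = 32.7 m ≈ 34.8 m ✓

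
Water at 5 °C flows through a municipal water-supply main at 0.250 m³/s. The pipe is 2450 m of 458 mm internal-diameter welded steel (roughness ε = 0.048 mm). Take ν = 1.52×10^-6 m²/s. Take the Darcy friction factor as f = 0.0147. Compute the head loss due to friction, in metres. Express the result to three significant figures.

V = 4Q/(πD²) = 4·0.250/(π·0.458²) = 1.517 m/s
h_f = f(L/D)V²/(2g) = 0.01470·(2450/0.458)·1.517²/(2·9.81) = 9.229 m

h_f ≈ 9.23 m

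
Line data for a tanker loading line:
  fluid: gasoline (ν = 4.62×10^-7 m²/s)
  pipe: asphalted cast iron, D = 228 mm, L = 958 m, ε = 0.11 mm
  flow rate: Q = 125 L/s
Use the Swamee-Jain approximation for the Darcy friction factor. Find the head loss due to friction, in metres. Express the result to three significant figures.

V = 4Q/(πD²) = 4·0.125/(π·0.228²) = 3.062 m/s
Re = VD/ν = 3.062·0.228/4.62×10^-7 = 1.51×10^6 → turbulent
ε/D = 0.11/228 = 4.82×10^-4
Swamee-Jain: f = 0.01700
h_f = f(L/D)V²/(2g) = 0.01700·(958/0.228)·3.062²/(2·9.81) = 34.12 m

h_f ≈ 34.1 m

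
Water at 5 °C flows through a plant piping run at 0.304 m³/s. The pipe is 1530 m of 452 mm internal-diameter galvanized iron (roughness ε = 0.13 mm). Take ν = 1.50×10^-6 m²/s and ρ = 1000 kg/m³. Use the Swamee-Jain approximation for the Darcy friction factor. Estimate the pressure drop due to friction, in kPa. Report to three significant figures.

Δp ≈ 98.0 kPa

V = 4Q/(πD²) = 4·0.304/(π·0.452²) = 1.895 m/s
Re = VD/ν = 1.895·0.452/1.50×10^-6 = 5.71×10^5 → turbulent
ε/D = 0.13/452 = 2.88×10^-4
Swamee-Jain: f = 0.01613
h_f = f(L/D)V²/(2g) = 0.01613·(1530/0.452)·1.895²/(2·9.81) = 9.987 m
Δp = ρg·h_f = 1000·9.81·9.987 = 97.98 kPa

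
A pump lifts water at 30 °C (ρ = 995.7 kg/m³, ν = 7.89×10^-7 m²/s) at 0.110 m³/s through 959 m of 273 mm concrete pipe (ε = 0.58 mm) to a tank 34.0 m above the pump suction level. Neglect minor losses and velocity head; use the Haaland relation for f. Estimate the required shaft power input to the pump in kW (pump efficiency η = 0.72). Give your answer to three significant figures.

P_shaft ≈ 73.5 kW

V = 4Q/(πD²) = 1.879 m/s; Re = 6.50×10^5; ε/D = 0.00212; f = 0.02409
h_f = f(L/D)V²/2g = 15.23 m
Total head H = z + h_f = 34.0 + 15.23 = 49.23 m
P_hyd = ρgQH = 995.7·9.81·0.110·49.23 = 52.90 kW
P_shaft = P_hyd/η = 52.90/0.72 = 73.47 kW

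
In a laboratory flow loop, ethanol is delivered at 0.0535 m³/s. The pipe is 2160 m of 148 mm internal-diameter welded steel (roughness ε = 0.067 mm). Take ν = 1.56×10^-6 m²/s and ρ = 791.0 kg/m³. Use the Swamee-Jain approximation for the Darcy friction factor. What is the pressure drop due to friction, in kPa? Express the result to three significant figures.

V = 4Q/(πD²) = 4·0.0535/(π·0.148²) = 3.110 m/s
Re = VD/ν = 3.110·0.148/1.56×10^-6 = 2.95×10^5 → turbulent
ε/D = 0.067/148 = 4.53×10^-4
Swamee-Jain: f = 0.01807
h_f = f(L/D)V²/(2g) = 0.01807·(2160/0.148)·3.110²/(2·9.81) = 130.0 m
Δp = ρg·h_f = 791.0·9.81·130.0 = 1009 kPa

Δp ≈ 1010 kPa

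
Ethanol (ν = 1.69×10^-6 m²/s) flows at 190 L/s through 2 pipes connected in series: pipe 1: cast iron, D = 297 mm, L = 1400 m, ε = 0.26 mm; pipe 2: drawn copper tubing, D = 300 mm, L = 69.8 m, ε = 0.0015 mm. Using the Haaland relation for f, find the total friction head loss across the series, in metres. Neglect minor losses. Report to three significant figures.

H ≈ 36.6 m

Pipe 1: V = 2.743 m/s, Re = 4.82×10^5, ε/D = 8.75×10^-4, f = 0.01965, h_1 = f(L/D)V²/2g = 35.50 m
Pipe 2: V = 2.688 m/s, Re = 4.77×10^5, ε/D = 5.00×10^-6, f = 0.01323, h_2 = f(L/D)V²/2g = 1.133 m
Series → Q common, losses add: H = Σh = 36.64 m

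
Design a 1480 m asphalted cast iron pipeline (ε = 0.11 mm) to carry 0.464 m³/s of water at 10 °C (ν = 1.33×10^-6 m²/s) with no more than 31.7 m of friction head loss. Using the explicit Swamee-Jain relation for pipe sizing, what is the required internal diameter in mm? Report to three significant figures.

D ≈ 424 mm

Swamee-Jain (Type III): D = 0.66·[ε^1.25·(LQ²/(gh_f))^4.75 + ν·Q^9.4·(L/(gh_f))^5.2]^0.04
LQ²/(gh_f) = 1.025; L/(gh_f) = 4.759
Term 1 = ε^1.25·(…)^4.75 = 1.26×10^-5; Term 2 = ν·Q^9.4·(…)^5.2 = 3.25×10^-6
D = 0.66·(1.26×10^-5 + 3.25×10^-6)^0.04 = 0.4242 m = 424 mm
Check: V = 3.28 m/s, Re = 1.05×10^6, f = 0.01535, h_f = 29.4 m ≈ 31.7 m ✓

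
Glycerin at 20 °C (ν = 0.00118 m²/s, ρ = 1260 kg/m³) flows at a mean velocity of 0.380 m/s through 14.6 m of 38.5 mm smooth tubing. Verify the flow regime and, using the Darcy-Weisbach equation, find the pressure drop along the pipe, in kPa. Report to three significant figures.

Δp ≈ 178 kPa

Re = VD/ν = 0.380·0.03850/0.00118 = 12.4 → laminar (Re < 2300)
f = 64/Re = 5.162
h_f = f(L/D)V²/(2g) = 5.162·(14.6/0.03850)·0.380²/(2·9.81) = 14.41 m
Δp = ρg·h_f = 1260·9.81·14.41 = 178.1 kPa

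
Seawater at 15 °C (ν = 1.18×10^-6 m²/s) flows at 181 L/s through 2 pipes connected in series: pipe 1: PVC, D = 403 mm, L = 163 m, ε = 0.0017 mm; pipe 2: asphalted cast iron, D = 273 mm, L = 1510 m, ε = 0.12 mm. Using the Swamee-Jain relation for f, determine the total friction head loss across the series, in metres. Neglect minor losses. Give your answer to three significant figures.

H ≈ 46.6 m

Pipe 1: V = 1.419 m/s, Re = 4.85×10^5, ε/D = 4.22×10^-6, f = 0.01323, h_1 = f(L/D)V²/2g = 0.5492 m
Pipe 2: V = 3.092 m/s, Re = 7.15×10^5, ε/D = 4.40×10^-4, f = 0.01709, h_2 = f(L/D)V²/2g = 46.06 m
Series → Q common, losses add: H = Σh = 46.61 m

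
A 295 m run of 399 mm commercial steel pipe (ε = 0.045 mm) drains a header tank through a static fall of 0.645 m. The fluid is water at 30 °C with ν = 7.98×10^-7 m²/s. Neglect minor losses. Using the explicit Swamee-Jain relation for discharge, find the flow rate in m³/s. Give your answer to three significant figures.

Swamee-Jain (Type II): Q = -0.965·√(gD⁵h_f/L)·ln[ε/(3.7D) + √(3.17ν²L/(gD³h_f))]
√(gD⁵h_f/L) = √(9.81·0.399⁵·0.645/295) = 0.01473
ε/(3.7D) = 3.05×10^-5; √(3.17ν²L/(gD³h_f)) = 3.85×10^-5
Q = -0.965·0.01473·ln(6.897×10^-5) = 0.1362 m³/s
Check: V = 1.09 m/s, Re = 5.45×10^5, f = 0.01448, h_f = 0.647 m ≈ 0.645 m ✓

Q ≈ 0.136 m³/s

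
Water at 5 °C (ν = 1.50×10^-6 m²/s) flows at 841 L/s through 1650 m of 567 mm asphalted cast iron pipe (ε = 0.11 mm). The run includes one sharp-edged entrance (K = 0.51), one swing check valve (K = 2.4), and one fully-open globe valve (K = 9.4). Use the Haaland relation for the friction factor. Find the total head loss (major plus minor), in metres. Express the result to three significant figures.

V = 4Q/(πD²) = 3.331 m/s; V²/2g = 0.5654 m
Re = 1.26×10^6, ε/D = 1.94×10^-4 → f = 0.01437 (Haaland)
Major: h_f = f(L/D)·V²/2g = 0.01437·2910·0.5654 = 23.65 m
Minor: ΣK = 12.3; h_m = ΣK·V²/2g = 6.960 m
Total H_L = 23.65 + 6.960 = 30.61 m

H_L ≈ 30.6 m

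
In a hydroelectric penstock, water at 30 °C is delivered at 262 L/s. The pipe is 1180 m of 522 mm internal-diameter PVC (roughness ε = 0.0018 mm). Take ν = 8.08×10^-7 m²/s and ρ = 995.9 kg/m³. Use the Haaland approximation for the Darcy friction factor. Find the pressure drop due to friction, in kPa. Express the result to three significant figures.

Δp ≈ 20.4 kPa

V = 4Q/(πD²) = 4·0.262/(π·0.522²) = 1.224 m/s
Re = VD/ν = 1.224·0.522/8.08×10^-7 = 7.91×10^5 → turbulent
ε/D = 0.0018/522 = 3.45×10^-6
Haaland: f = 0.01211
h_f = f(L/D)V²/(2g) = 0.01211·(1180/0.522)·1.224²/(2·9.81) = 2.090 m
Δp = ρg·h_f = 995.9·9.81·2.090 = 20.42 kPa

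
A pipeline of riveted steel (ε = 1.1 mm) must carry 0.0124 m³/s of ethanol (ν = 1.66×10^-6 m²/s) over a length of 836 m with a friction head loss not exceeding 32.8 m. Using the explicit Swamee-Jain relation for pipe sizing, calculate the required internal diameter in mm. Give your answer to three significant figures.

Swamee-Jain (Type III): D = 0.66·[ε^1.25·(LQ²/(gh_f))^4.75 + ν·Q^9.4·(L/(gh_f))^5.2]^0.04
LQ²/(gh_f) = 3.995×10^-4; L/(gh_f) = 2.598
Term 1 = ε^1.25·(…)^4.75 = 1.44×10^-20; Term 2 = ν·Q^9.4·(…)^5.2 = 2.85×10^-22
D = 0.66·(1.44×10^-20 + 2.85×10^-22)^0.04 = 0.1062 m = 106 mm
Check: V = 1.40 m/s, Re = 8.95×10^4, f = 0.03927, h_f = 30.8 m ≈ 32.8 m ✓

D ≈ 106 mm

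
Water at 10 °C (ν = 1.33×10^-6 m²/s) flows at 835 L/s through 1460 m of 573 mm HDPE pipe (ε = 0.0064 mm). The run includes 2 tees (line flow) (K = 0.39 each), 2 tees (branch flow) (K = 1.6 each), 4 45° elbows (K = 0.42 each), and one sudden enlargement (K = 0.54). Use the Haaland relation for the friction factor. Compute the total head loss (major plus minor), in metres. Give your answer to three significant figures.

H_L ≈ 18.6 m

V = 4Q/(πD²) = 3.238 m/s; V²/2g = 0.5344 m
Re = 1.40×10^6, ε/D = 1.12×10^-5 → f = 0.01122 (Haaland)
Major: h_f = f(L/D)·V²/2g = 0.01122·2548·0.5344 = 15.28 m
Minor: ΣK = 6.20; h_m = ΣK·V²/2g = 3.313 m
Total H_L = 15.28 + 3.313 = 18.59 m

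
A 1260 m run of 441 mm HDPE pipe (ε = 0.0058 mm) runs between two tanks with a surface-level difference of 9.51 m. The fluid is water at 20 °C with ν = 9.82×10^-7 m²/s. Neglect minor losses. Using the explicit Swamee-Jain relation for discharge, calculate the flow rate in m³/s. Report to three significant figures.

Swamee-Jain (Type II): Q = -0.965·√(gD⁵h_f/L)·ln[ε/(3.7D) + √(3.17ν²L/(gD³h_f))]
√(gD⁵h_f/L) = √(9.81·0.441⁵·9.51/1260) = 0.03514
ε/(3.7D) = 3.55×10^-6; √(3.17ν²L/(gD³h_f)) = 2.19×10^-5
Q = -0.965·0.03514·ln(2.549×10^-5) = 0.3587 m³/s
Check: V = 2.35 m/s, Re = 1.05×10^6, f = 0.01183, h_f = 9.50 m ≈ 9.51 m ✓

Q ≈ 0.359 m³/s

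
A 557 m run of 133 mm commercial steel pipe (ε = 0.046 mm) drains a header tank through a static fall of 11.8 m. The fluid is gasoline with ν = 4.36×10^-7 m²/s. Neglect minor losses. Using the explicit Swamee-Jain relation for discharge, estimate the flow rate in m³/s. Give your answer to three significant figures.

Swamee-Jain (Type II): Q = -0.965·√(gD⁵h_f/L)·ln[ε/(3.7D) + √(3.17ν²L/(gD³h_f))]
√(gD⁵h_f/L) = √(9.81·0.133⁵·11.8/557) = 0.002941
ε/(3.7D) = 9.35×10^-5; √(3.17ν²L/(gD³h_f)) = 3.51×10^-5
Q = -0.965·0.002941·ln(1.286×10^-4) = 0.02542 m³/s
Check: V = 1.83 m/s, Re = 5.58×10^5, f = 0.01661, h_f = 11.9 m ≈ 11.8 m ✓

Q ≈ 0.0254 m³/s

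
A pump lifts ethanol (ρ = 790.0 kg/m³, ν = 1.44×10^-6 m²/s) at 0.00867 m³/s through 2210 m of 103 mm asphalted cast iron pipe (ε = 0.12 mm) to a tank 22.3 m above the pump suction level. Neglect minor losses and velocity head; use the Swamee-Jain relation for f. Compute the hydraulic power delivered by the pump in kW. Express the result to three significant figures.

P_hyd ≈ 3.37 kW

V = 4Q/(πD²) = 1.041 m/s; Re = 7.44×10^4; ε/D = 0.00117; f = 0.02355
h_f = f(L/D)V²/2g = 27.88 m
Total head H = z + h_f = 22.3 + 27.88 = 50.18 m
P_hyd = ρgQH = 790.0·9.81·0.00867·50.18 = 3.372 kW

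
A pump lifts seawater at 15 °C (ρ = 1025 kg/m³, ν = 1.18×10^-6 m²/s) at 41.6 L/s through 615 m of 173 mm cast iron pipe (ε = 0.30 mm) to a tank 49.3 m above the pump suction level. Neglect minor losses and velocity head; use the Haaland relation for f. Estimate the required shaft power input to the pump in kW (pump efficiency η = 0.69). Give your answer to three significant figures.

V = 4Q/(πD²) = 1.770 m/s; Re = 2.59×10^5; ε/D = 0.00173; f = 0.02327
h_f = f(L/D)V²/2g = 13.21 m
Total head H = z + h_f = 49.3 + 13.21 = 62.51 m
P_hyd = ρgQH = 1025·9.81·0.0416·62.51 = 26.15 kW
P_shaft = P_hyd/η = 26.15/0.69 = 37.89 kW

P_shaft ≈ 37.9 kW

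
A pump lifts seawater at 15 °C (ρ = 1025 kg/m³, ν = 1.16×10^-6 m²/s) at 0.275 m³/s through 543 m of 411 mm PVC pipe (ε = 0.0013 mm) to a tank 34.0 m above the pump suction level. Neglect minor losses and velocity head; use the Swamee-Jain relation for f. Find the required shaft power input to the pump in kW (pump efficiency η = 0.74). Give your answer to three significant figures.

P_shaft ≈ 140 kW

V = 4Q/(πD²) = 2.073 m/s; Re = 7.34×10^5; ε/D = 3.16×10^-6; f = 0.01230
h_f = f(L/D)V²/2g = 3.559 m
Total head H = z + h_f = 34.0 + 3.559 = 37.56 m
P_hyd = ρgQH = 1025·9.81·0.275·37.56 = 103.9 kW
P_shaft = P_hyd/η = 103.9/0.74 = 140.3 kW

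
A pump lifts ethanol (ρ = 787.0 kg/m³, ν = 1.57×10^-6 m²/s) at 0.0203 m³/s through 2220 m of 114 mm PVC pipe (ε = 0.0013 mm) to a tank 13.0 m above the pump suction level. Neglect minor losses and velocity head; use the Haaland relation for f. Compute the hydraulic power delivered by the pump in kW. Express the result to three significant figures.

V = 4Q/(πD²) = 1.989 m/s; Re = 1.44×10^5; ε/D = 1.14×10^-5; f = 0.01659
h_f = f(L/D)V²/2g = 65.11 m
Total head H = z + h_f = 13.0 + 65.11 = 78.11 m
P_hyd = ρgQH = 787.0·9.81·0.0203·78.11 = 12.24 kW

P_hyd ≈ 12.2 kW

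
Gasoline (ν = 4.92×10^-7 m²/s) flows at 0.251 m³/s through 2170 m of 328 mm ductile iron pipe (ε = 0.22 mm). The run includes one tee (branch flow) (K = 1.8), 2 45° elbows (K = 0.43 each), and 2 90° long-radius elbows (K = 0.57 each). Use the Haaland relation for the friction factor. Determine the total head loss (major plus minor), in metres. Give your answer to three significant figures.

V = 4Q/(πD²) = 2.971 m/s; V²/2g = 0.4498 m
Re = 1.98×10^6, ε/D = 6.71×10^-4 → f = 0.01808 (Haaland)
Major: h_f = f(L/D)·V²/2g = 0.01808·6616·0.4498 = 53.78 m
Minor: ΣK = 3.80; h_m = ΣK·V²/2g = 1.709 m
Total H_L = 53.78 + 1.709 = 55.49 m

H_L ≈ 55.5 m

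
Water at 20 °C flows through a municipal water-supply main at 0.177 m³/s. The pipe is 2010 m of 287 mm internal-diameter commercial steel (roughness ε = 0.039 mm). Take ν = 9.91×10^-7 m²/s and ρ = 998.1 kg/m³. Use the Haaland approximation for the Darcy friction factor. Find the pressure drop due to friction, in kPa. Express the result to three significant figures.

Δp ≈ 368 kPa

V = 4Q/(πD²) = 4·0.177/(π·0.287²) = 2.736 m/s
Re = VD/ν = 2.736·0.287/9.91×10^-7 = 7.92×10^5 → turbulent
ε/D = 0.039/287 = 1.36×10^-4
Haaland: f = 0.01406
h_f = f(L/D)V²/(2g) = 0.01406·(2010/0.287)·2.736²/(2·9.81) = 37.57 m
Δp = ρg·h_f = 998.1·9.81·37.57 = 367.9 kPa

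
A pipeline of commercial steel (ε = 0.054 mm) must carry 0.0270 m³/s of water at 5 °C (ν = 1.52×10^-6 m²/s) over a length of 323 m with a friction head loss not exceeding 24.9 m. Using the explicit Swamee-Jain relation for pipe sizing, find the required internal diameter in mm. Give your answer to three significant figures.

Swamee-Jain (Type III): D = 0.66·[ε^1.25·(LQ²/(gh_f))^4.75 + ν·Q^9.4·(L/(gh_f))^5.2]^0.04
LQ²/(gh_f) = 9.640×10^-4; L/(gh_f) = 1.322
Term 1 = ε^1.25·(…)^4.75 = 2.19×10^-20; Term 2 = ν·Q^9.4·(…)^5.2 = 1.17×10^-20
D = 0.66·(2.19×10^-20 + 1.17×10^-20)^0.04 = 0.1098 m = 110 mm
Check: V = 2.85 m/s, Re = 2.06×10^5, f = 0.01884, h_f = 23.0 m ≈ 24.9 m ✓

D ≈ 110 mm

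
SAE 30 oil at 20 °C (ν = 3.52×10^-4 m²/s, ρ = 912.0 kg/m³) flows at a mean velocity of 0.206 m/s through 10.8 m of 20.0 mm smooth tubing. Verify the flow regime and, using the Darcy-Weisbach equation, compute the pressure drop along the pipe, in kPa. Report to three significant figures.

Re = VD/ν = 0.206·0.02000/3.52×10^-4 = 11.7 → laminar (Re < 2300)
f = 64/Re = 5.468
h_f = f(L/D)V²/(2g) = 5.468·(10.8/0.02000)·0.206²/(2·9.81) = 6.386 m
Δp = ρg·h_f = 912.0·9.81·6.386 = 57.14 kPa

Δp ≈ 57.1 kPa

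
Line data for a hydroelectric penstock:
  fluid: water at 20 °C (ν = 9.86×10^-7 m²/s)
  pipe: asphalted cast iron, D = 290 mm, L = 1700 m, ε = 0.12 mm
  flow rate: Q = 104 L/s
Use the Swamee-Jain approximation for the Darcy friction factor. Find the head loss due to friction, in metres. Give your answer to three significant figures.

h_f ≈ 12.8 m

V = 4Q/(πD²) = 4·0.104/(π·0.290²) = 1.575 m/s
Re = VD/ν = 1.575·0.290/9.86×10^-7 = 4.63×10^5 → turbulent
ε/D = 0.12/290 = 4.14×10^-4
Swamee-Jain: f = 0.01729
h_f = f(L/D)V²/(2g) = 0.01729·(1700/0.290)·1.575²/(2·9.81) = 12.81 m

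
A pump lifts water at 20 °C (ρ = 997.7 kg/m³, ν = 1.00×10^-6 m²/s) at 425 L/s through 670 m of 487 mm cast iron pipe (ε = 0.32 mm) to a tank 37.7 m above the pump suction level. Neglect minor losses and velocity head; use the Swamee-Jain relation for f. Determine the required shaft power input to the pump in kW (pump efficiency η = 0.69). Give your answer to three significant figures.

V = 4Q/(πD²) = 2.282 m/s; Re = 1.11×10^6; ε/D = 6.57×10^-4; f = 0.01824
h_f = f(L/D)V²/2g = 6.657 m
Total head H = z + h_f = 37.7 + 6.657 = 44.36 m
P_hyd = ρgQH = 997.7·9.81·0.425·44.36 = 184.5 kW
P_shaft = P_hyd/η = 184.5/0.69 = 267.4 kW

P_shaft ≈ 267 kW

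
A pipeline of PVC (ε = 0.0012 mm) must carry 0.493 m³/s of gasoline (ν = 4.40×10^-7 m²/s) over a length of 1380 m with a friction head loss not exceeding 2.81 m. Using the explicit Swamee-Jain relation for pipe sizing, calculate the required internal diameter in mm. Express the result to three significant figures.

Swamee-Jain (Type III): D = 0.66·[ε^1.25·(LQ²/(gh_f))^4.75 + ν·Q^9.4·(L/(gh_f))^5.2]^0.04
LQ²/(gh_f) = 12.17; L/(gh_f) = 50.06
Term 1 = ε^1.25·(…)^4.75 = 0.00567; Term 2 = ν·Q^9.4·(…)^5.2 = 0.392
D = 0.66·(0.00567 + 0.392)^0.04 = 0.6361 m = 636 mm
Check: V = 1.55 m/s, Re = 2.24×10^6, f = 0.01026, h_f = 2.73 m ≈ 2.81 m ✓

D ≈ 636 mm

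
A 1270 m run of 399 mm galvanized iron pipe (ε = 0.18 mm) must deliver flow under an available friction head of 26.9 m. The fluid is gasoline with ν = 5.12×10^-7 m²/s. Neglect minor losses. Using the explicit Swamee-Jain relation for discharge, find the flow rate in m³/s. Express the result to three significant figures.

Q ≈ 0.396 m³/s

Swamee-Jain (Type II): Q = -0.965·√(gD⁵h_f/L)·ln[ε/(3.7D) + √(3.17ν²L/(gD³h_f))]
√(gD⁵h_f/L) = √(9.81·0.399⁵·26.9/1270) = 0.04584
ε/(3.7D) = 1.22×10^-4; √(3.17ν²L/(gD³h_f)) = 7.93×10^-6
Q = -0.965·0.04584·ln(1.299×10^-4) = 0.3959 m³/s
Check: V = 3.17 m/s, Re = 2.47×10^6, f = 0.01661, h_f = 27.0 m ≈ 26.9 m ✓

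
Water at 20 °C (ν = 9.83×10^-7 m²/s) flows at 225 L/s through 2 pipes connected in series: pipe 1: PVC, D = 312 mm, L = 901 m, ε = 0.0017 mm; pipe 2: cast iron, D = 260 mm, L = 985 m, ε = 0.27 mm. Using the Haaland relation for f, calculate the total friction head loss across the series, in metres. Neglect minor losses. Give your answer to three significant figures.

Pipe 1: V = 2.943 m/s, Re = 9.34×10^5, ε/D = 5.45×10^-6, f = 0.01181, h_1 = f(L/D)V²/2g = 15.05 m
Pipe 2: V = 4.238 m/s, Re = 1.12×10^6, ε/D = 0.00104, f = 0.02009, h_2 = f(L/D)V²/2g = 69.66 m
Series → Q common, losses add: H = Σh = 84.72 m

H ≈ 84.7 m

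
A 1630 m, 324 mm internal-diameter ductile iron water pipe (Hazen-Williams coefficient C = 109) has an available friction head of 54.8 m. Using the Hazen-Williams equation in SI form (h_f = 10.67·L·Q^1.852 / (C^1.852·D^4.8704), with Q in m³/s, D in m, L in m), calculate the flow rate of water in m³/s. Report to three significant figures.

Q ≈ 0.251 m³/s

Rearranging: Q = [h_f·C^1.852·D^4.8704 / (10.67·L)]^(1/1.852)
Q = [54.8·109^1.852·0.324^4.8704 / (10.67·1630)]^0.540 = 0.2509 m³/s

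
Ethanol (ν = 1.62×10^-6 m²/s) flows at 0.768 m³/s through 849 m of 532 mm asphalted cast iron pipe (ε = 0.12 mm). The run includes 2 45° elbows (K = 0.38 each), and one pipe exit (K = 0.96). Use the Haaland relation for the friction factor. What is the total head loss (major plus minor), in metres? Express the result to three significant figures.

H_L ≈ 15.4 m

V = 4Q/(πD²) = 3.455 m/s; V²/2g = 0.6084 m
Re = 1.13×10^6, ε/D = 2.26×10^-4 → f = 0.01479 (Haaland)
Major: h_f = f(L/D)·V²/2g = 0.01479·1596·0.6084 = 14.36 m
Minor: ΣK = 1.72; h_m = ΣK·V²/2g = 1.046 m
Total H_L = 14.36 + 1.046 = 15.41 m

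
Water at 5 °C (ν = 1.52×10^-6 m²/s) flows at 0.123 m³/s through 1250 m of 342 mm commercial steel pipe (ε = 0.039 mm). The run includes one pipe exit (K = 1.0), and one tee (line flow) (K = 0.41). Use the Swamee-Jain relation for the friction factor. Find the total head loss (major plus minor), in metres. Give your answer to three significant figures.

V = 4Q/(πD²) = 1.339 m/s; V²/2g = 0.09137 m
Re = 3.01×10^5, ε/D = 1.14×10^-4 → f = 0.01556 (Swamee-Jain)
Major: h_f = f(L/D)·V²/2g = 0.01556·3655·0.09137 = 5.197 m
Minor: ΣK = 1.41; h_m = ΣK·V²/2g = 0.1288 m
Total H_L = 5.197 + 0.1288 = 5.325 m

H_L ≈ 5.33 m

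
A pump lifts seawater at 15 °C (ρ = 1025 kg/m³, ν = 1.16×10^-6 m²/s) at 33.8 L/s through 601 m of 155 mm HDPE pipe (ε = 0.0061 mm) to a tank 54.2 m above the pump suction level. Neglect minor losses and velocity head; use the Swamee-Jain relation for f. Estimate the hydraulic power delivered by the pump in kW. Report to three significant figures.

P_hyd ≈ 21.7 kW

V = 4Q/(πD²) = 1.791 m/s; Re = 2.39×10^5; ε/D = 3.94×10^-5; f = 0.01540
h_f = f(L/D)V²/2g = 9.763 m
Total head H = z + h_f = 54.2 + 9.763 = 63.96 m
P_hyd = ρgQH = 1025·9.81·0.0338·63.96 = 21.74 kW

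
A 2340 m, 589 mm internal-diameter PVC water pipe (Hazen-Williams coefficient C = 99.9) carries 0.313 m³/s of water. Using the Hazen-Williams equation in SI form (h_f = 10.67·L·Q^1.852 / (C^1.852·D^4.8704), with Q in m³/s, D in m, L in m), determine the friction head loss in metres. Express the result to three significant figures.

h_f ≈ 7.58 m

h_f = 10.67·2340·0.313^1.852 / (99.9^1.852·0.589^4.8704) = 7.578 m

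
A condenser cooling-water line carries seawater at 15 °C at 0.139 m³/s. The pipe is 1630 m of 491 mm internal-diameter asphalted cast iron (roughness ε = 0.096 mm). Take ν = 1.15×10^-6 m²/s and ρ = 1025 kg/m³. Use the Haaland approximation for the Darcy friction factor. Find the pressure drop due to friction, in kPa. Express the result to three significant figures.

V = 4Q/(πD²) = 4·0.139/(π·0.491²) = 0.7341 m/s
Re = VD/ν = 0.7341·0.491/1.15×10^-6 = 3.13×10^5 → turbulent
ε/D = 0.096/491 = 1.96×10^-4
Haaland: f = 0.01595
h_f = f(L/D)V²/(2g) = 0.01595·(1630/0.491)·0.7341²/(2·9.81) = 1.454 m
Δp = ρg·h_f = 1025·9.81·1.454 = 14.62 kPa

Δp ≈ 14.6 kPa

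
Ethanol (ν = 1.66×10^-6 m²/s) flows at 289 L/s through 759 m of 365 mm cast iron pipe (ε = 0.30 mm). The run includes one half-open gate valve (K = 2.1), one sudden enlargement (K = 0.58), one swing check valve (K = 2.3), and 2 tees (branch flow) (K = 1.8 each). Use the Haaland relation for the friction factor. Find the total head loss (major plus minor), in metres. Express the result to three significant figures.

H_L ≈ 18.9 m

V = 4Q/(πD²) = 2.762 m/s; V²/2g = 0.3888 m
Re = 6.07×10^5, ε/D = 8.22×10^-4 → f = 0.01927 (Haaland)
Major: h_f = f(L/D)·V²/2g = 0.01927·2079·0.3888 = 15.58 m
Minor: ΣK = 8.58; h_m = ΣK·V²/2g = 3.336 m
Total H_L = 15.58 + 3.336 = 18.91 m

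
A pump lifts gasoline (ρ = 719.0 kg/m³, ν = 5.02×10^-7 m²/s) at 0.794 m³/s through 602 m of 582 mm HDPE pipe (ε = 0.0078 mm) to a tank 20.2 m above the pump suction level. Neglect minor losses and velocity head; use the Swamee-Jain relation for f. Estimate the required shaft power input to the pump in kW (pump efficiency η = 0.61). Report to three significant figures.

P_shaft ≈ 229 kW

V = 4Q/(πD²) = 2.985 m/s; Re = 3.46×10^6; ε/D = 1.34×10^-5; f = 0.01018
h_f = f(L/D)V²/2g = 4.782 m
Total head H = z + h_f = 20.2 + 4.782 = 24.98 m
P_hyd = ρgQH = 719.0·9.81·0.794·24.98 = 139.9 kW
P_shaft = P_hyd/η = 139.9/0.61 = 229.4 kW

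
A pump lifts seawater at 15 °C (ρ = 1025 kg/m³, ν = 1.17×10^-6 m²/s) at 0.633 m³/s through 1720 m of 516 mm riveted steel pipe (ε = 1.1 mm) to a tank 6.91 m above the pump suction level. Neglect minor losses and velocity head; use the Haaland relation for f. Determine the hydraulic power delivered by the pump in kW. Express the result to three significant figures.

P_hyd ≈ 282 kW

V = 4Q/(πD²) = 3.027 m/s; Re = 1.33×10^6; ε/D = 0.00213; f = 0.02399
h_f = f(L/D)V²/2g = 37.34 m
Total head H = z + h_f = 6.91 + 37.34 = 44.25 m
P_hyd = ρgQH = 1025·9.81·0.633·44.25 = 281.7 kW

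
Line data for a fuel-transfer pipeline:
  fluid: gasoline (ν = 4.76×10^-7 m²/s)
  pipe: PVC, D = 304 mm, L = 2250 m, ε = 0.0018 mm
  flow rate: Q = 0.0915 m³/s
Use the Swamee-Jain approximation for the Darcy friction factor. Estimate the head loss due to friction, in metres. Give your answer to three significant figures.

V = 4Q/(πD²) = 4·0.0915/(π·0.304²) = 1.261 m/s
Re = VD/ν = 1.261·0.304/4.76×10^-7 = 8.05×10^5 → turbulent
ε/D = 0.0018/304 = 5.92×10^-6
Swamee-Jain: f = 0.01217
h_f = f(L/D)V²/(2g) = 0.01217·(2250/0.304)·1.261²/(2·9.81) = 7.297 m

h_f ≈ 7.30 m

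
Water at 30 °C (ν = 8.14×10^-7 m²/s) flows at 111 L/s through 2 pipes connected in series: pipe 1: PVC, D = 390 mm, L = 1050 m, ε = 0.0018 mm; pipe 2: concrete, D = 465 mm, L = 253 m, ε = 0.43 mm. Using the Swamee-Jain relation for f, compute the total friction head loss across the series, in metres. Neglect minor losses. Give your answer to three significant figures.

H ≈ 1.83 m

Pipe 1: V = 0.9292 m/s, Re = 4.45×10^5, ε/D = 4.62×10^-6, f = 0.01344, h_1 = f(L/D)V²/2g = 1.592 m
Pipe 2: V = 0.6536 m/s, Re = 3.73×10^5, ε/D = 9.25×10^-4, f = 0.02023, h_2 = f(L/D)V²/2g = 0.2397 m
Series → Q common, losses add: H = Σh = 1.832 m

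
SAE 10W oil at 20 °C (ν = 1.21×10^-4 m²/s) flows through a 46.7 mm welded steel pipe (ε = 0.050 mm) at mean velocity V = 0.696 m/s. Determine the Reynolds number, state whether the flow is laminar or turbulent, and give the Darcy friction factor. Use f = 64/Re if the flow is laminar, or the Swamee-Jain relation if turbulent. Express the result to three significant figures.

Re = VD/ν = 0.6960·0.0467/1.21×10^-4 = 269
Re < 2300 → laminar → f = 64/Re = 0.2383

Re ≈ 269; laminar; f = 64/Re ≈ 0.238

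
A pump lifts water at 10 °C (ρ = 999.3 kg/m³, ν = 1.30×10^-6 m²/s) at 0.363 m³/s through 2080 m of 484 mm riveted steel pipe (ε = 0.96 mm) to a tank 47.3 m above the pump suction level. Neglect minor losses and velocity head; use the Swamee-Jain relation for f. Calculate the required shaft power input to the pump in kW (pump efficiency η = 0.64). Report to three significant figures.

V = 4Q/(πD²) = 1.973 m/s; Re = 7.35×10^5; ε/D = 0.00198; f = 0.02371
h_f = f(L/D)V²/2g = 20.22 m
Total head H = z + h_f = 47.3 + 20.22 = 67.52 m
P_hyd = ρgQH = 999.3·9.81·0.363·67.52 = 240.3 kW
P_shaft = P_hyd/η = 240.3/0.64 = 375.4 kW

P_shaft ≈ 375 kW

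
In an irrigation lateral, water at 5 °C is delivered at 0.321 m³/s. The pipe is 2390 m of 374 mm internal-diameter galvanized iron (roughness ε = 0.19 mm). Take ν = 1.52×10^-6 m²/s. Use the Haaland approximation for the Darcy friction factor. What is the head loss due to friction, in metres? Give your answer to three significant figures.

h_f ≈ 48.4 m

V = 4Q/(πD²) = 4·0.321/(π·0.374²) = 2.922 m/s
Re = VD/ν = 2.922·0.374/1.52×10^-6 = 7.19×10^5 → turbulent
ε/D = 0.19/374 = 5.08×10^-4
Haaland: f = 0.01739
h_f = f(L/D)V²/(2g) = 0.01739·(2390/0.374)·2.922²/(2·9.81) = 48.35 m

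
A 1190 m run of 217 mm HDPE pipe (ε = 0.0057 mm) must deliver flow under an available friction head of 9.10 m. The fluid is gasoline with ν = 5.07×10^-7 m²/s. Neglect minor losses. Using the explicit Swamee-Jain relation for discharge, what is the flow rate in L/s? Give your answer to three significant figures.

Swamee-Jain (Type II): Q = -0.965·√(gD⁵h_f/L)·ln[ε/(3.7D) + √(3.17ν²L/(gD³h_f))]
√(gD⁵h_f/L) = √(9.81·0.217⁵·9.10/1190) = 0.006008
ε/(3.7D) = 7.10×10^-6; √(3.17ν²L/(gD³h_f)) = 3.26×10^-5
Q = -0.965·0.006008·ln(3.970×10^-5) = 0.05875 m³/s
Check: V = 1.59 m/s, Re = 6.80×10^5, f = 0.01289, h_f = 9.09 m ≈ 9.10 m ✓

Q ≈ 58.8 L/s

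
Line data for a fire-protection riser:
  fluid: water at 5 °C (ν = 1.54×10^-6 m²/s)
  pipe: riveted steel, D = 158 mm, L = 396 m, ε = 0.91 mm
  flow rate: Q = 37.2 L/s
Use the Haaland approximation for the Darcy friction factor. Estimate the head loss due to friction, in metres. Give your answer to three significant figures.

V = 4Q/(πD²) = 4·0.0372/(π·0.158²) = 1.897 m/s
Re = VD/ν = 1.897·0.158/1.54×10^-6 = 1.95×10^5 → turbulent
ε/D = 0.91/158 = 0.00576
Haaland: f = 0.03218
h_f = f(L/D)V²/(2g) = 0.03218·(396/0.158)·1.897²/(2·9.81) = 14.80 m

h_f ≈ 14.8 m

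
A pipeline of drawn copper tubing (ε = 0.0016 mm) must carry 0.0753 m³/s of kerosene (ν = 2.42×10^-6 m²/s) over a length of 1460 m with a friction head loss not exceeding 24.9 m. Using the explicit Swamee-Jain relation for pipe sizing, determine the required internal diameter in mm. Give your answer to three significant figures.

D ≈ 216 mm

Swamee-Jain (Type III): D = 0.66·[ε^1.25·(LQ²/(gh_f))^4.75 + ν·Q^9.4·(L/(gh_f))^5.2]^0.04
LQ²/(gh_f) = 0.03389; L/(gh_f) = 5.977
Term 1 = ε^1.25·(…)^4.75 = 5.93×10^-15; Term 2 = ν·Q^9.4·(…)^5.2 = 7.30×10^-13
D = 0.66·(5.93×10^-15 + 7.30×10^-13)^0.04 = 0.2159 m = 216 mm
Check: V = 2.06 m/s, Re = 1.84×10^5, f = 0.01586, h_f = 23.1 m ≈ 24.9 m ✓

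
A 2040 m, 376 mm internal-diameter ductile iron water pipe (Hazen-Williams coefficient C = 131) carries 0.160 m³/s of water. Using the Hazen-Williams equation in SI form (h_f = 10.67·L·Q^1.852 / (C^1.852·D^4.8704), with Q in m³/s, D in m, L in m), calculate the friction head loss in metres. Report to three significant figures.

h_f ≈ 10.3 m

h_f = 10.67·2040·0.160^1.852 / (131^1.852·0.376^4.8704) = 10.27 m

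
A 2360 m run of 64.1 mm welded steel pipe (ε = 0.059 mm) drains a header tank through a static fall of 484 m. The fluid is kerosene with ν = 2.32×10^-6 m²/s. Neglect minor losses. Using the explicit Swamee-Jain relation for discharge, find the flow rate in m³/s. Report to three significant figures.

Q ≈ 0.0110 m³/s

Swamee-Jain (Type II): Q = -0.965·√(gD⁵h_f/L)·ln[ε/(3.7D) + √(3.17ν²L/(gD³h_f))]
√(gD⁵h_f/L) = √(9.81·0.0641⁵·484/2360) = 0.001476
ε/(3.7D) = 2.49×10^-4; √(3.17ν²L/(gD³h_f)) = 1.79×10^-4
Q = -0.965·0.001476·ln(4.282×10^-4) = 0.01104 m³/s
Check: V = 3.42 m/s, Re = 9.46×10^4, f = 0.02219, h_f = 488 m ≈ 484 m ✓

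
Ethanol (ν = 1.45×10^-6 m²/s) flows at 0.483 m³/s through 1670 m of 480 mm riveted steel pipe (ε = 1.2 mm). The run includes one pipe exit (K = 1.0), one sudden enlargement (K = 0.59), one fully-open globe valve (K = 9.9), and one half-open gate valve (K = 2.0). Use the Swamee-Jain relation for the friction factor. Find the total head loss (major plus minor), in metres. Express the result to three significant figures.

H_L ≈ 36.6 m

V = 4Q/(πD²) = 2.669 m/s; V²/2g = 0.3631 m
Re = 8.84×10^5, ε/D = 0.00250 → f = 0.02513 (Swamee-Jain)
Major: h_f = f(L/D)·V²/2g = 0.02513·3479·0.3631 = 31.75 m
Minor: ΣK = 13.5; h_m = ΣK·V²/2g = 4.898 m
Total H_L = 31.75 + 4.898 = 36.65 m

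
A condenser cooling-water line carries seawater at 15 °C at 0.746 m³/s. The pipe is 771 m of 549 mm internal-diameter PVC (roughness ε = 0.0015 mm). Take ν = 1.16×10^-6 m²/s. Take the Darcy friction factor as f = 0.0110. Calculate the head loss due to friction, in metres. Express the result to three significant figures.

V = 4Q/(πD²) = 4·0.746/(π·0.549²) = 3.151 m/s
h_f = f(L/D)V²/(2g) = 0.01100·(771/0.549)·3.151²/(2·9.81) = 7.820 m

h_f ≈ 7.82 m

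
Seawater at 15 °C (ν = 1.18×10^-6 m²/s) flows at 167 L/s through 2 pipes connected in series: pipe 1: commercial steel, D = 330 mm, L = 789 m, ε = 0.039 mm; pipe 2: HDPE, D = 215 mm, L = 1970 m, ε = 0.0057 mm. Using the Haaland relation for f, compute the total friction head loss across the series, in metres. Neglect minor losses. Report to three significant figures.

Pipe 1: V = 1.953 m/s, Re = 5.46×10^5, ε/D = 1.18×10^-4, f = 0.01433, h_1 = f(L/D)V²/2g = 6.658 m
Pipe 2: V = 4.600 m/s, Re = 8.38×10^5, ε/D = 2.65×10^-5, f = 0.01238, h_2 = f(L/D)V²/2g = 122.4 m
Series → Q common, losses add: H = Σh = 129.0 m

H ≈ 129 m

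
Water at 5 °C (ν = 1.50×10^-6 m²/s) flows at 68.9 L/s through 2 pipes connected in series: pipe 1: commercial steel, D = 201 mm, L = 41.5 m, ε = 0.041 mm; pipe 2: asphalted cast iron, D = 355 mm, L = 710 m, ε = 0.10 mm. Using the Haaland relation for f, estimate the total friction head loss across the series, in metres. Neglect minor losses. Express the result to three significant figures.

Pipe 1: V = 2.171 m/s, Re = 2.91×10^5, ε/D = 2.04×10^-4, f = 0.01615, h_1 = f(L/D)V²/2g = 0.8012 m
Pipe 2: V = 0.6961 m/s, Re = 1.65×10^5, ε/D = 2.82×10^-4, f = 0.01781, h_2 = f(L/D)V²/2g = 0.8797 m
Series → Q common, losses add: H = Σh = 1.681 m

H ≈ 1.68 m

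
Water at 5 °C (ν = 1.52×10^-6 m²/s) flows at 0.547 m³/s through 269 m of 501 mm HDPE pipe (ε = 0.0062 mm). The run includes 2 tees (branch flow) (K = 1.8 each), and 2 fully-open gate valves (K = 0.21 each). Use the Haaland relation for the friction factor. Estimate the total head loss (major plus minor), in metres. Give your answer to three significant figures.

H_L ≈ 4.10 m

V = 4Q/(πD²) = 2.775 m/s; V²/2g = 0.3924 m
Re = 9.15×10^5, ε/D = 1.24×10^-5 → f = 0.01198 (Haaland)
Major: h_f = f(L/D)·V²/2g = 0.01198·536.9·0.3924 = 2.523 m
Minor: ΣK = 4.02; h_m = ΣK·V²/2g = 1.578 m
Total H_L = 2.523 + 1.578 = 4.101 m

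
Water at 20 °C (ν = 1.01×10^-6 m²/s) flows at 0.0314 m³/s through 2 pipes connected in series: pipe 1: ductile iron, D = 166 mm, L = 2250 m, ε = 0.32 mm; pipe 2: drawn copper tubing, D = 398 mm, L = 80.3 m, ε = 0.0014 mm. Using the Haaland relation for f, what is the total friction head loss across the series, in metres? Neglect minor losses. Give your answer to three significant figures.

Pipe 1: V = 1.451 m/s, Re = 2.38×10^5, ε/D = 0.00193, f = 0.02392, h_1 = f(L/D)V²/2g = 34.78 m
Pipe 2: V = 0.2524 m/s, Re = 9.95×10^4, ε/D = 3.52×10^-6, f = 0.01786, h_2 = f(L/D)V²/2g = 0.01170 m
Series → Q common, losses add: H = Σh = 34.79 m

H ≈ 34.8 m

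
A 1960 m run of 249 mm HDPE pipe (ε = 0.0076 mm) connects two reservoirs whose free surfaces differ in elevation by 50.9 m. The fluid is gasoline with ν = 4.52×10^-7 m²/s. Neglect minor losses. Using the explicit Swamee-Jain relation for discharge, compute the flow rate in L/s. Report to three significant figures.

Swamee-Jain (Type II): Q = -0.965·√(gD⁵h_f/L)·ln[ε/(3.7D) + √(3.17ν²L/(gD³h_f))]
√(gD⁵h_f/L) = √(9.81·0.249⁵·50.9/1960) = 0.01562
ε/(3.7D) = 8.25×10^-6; √(3.17ν²L/(gD³h_f)) = 1.28×10^-5
Q = -0.965·0.01562·ln(2.108×10^-5) = 0.1623 m³/s
Check: V = 3.33 m/s, Re = 1.84×10^6, f = 0.01147, h_f = 51.1 m ≈ 50.9 m ✓

Q ≈ 162 L/s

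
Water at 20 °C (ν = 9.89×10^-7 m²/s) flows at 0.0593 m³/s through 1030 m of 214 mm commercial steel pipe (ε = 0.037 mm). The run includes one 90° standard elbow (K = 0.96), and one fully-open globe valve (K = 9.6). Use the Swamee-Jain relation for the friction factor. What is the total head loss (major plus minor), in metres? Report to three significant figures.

V = 4Q/(πD²) = 1.649 m/s; V²/2g = 0.1385 m
Re = 3.57×10^5, ε/D = 1.73×10^-4 → f = 0.01578 (Swamee-Jain)
Major: h_f = f(L/D)·V²/2g = 0.01578·4813·0.1385 = 10.52 m
Minor: ΣK = 10.6; h_m = ΣK·V²/2g = 1.463 m
Total H_L = 10.52 + 1.463 = 11.98 m

H_L ≈ 12.0 m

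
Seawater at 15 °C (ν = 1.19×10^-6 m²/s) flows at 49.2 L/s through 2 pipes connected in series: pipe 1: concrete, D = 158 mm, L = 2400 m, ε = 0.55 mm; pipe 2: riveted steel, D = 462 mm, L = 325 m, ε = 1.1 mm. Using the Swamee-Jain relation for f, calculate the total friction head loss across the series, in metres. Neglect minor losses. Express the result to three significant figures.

H ≈ 136 m

Pipe 1: V = 2.509 m/s, Re = 3.33×10^5, ε/D = 0.00348, f = 0.02780, h_1 = f(L/D)V²/2g = 135.5 m
Pipe 2: V = 0.2935 m/s, Re = 1.14×10^5, ε/D = 0.00238, f = 0.02611, h_2 = f(L/D)V²/2g = 0.08064 m
Series → Q common, losses add: H = Σh = 135.6 m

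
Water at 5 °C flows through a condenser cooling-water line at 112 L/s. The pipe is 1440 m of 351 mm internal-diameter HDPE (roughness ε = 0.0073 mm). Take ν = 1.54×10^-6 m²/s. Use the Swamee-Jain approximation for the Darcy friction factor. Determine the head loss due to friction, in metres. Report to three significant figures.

h_f ≈ 4.19 m

V = 4Q/(πD²) = 4·0.112/(π·0.351²) = 1.157 m/s
Re = VD/ν = 1.157·0.351/1.54×10^-6 = 2.64×10^5 → turbulent
ε/D = 0.0073/351 = 2.08×10^-5
Swamee-Jain: f = 0.01495
h_f = f(L/D)V²/(2g) = 0.01495·(1440/0.351)·1.157²/(2·9.81) = 4.188 m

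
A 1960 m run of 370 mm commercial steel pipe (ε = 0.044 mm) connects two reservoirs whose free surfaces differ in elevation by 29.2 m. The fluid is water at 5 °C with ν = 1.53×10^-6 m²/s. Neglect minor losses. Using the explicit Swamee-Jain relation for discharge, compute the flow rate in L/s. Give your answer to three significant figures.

Q ≈ 297 L/s

Swamee-Jain (Type II): Q = -0.965·√(gD⁵h_f/L)·ln[ε/(3.7D) + √(3.17ν²L/(gD³h_f))]
√(gD⁵h_f/L) = √(9.81·0.370⁵·29.2/1960) = 0.03183
ε/(3.7D) = 3.21×10^-5; √(3.17ν²L/(gD³h_f)) = 3.17×10^-5
Q = -0.965·0.03183·ln(6.380×10^-5) = 0.2968 m³/s
Check: V = 2.76 m/s, Re = 6.67×10^5, f = 0.01426, h_f = 29.3 m ≈ 29.2 m ✓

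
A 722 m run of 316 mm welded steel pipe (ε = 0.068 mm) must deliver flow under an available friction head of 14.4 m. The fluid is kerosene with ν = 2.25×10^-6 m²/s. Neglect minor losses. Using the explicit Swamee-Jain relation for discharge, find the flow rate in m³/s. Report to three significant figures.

Swamee-Jain (Type II): Q = -0.965·√(gD⁵h_f/L)·ln[ε/(3.7D) + √(3.17ν²L/(gD³h_f))]
√(gD⁵h_f/L) = √(9.81·0.316⁵·14.4/722) = 0.02483
ε/(3.7D) = 5.82×10^-5; √(3.17ν²L/(gD³h_f)) = 5.10×10^-5
Q = -0.965·0.02483·ln(1.091×10^-4) = 0.2186 m³/s
Check: V = 2.79 m/s, Re = 3.91×10^5, f = 0.01600, h_f = 14.5 m ≈ 14.4 m ✓

Q ≈ 0.219 m³/s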